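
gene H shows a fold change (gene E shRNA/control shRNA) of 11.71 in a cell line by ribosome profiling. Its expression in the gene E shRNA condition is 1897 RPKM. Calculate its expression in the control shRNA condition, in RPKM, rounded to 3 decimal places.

control shRNA expression = 1897 / 11.71 = 161.998

161.998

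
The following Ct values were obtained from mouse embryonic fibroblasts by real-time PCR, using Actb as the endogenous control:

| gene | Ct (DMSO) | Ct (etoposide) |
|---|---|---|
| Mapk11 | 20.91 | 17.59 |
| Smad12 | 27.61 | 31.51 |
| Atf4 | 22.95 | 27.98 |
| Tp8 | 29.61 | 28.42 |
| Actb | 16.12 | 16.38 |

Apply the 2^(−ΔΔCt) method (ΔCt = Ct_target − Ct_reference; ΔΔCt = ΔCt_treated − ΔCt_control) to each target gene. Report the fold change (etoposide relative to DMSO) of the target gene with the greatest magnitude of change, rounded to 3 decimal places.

Mapk11: ΔΔCt = (17.59−16.38) − (20.91−16.12) = 1.21 − 4.79 = -3.58; fold change = 2^3.58 = 11.959
Smad12: ΔΔCt = (31.51−16.38) − (27.61−16.12) = 15.13 − 11.49 = 3.64; fold change = 2^-3.64 = 0.080
Atf4: ΔΔCt = (27.98−16.38) − (22.95−16.12) = 11.60 − 6.83 = 4.77; fold change = 2^-4.77 = 0.037
Tp8: ΔΔCt = (28.42−16.38) − (29.61−16.12) = 12.04 − 13.49 = -1.45; fold change = 2^1.45 = 2.732
Atf4 has the largest |ΔΔCt| = 4.77.

0.037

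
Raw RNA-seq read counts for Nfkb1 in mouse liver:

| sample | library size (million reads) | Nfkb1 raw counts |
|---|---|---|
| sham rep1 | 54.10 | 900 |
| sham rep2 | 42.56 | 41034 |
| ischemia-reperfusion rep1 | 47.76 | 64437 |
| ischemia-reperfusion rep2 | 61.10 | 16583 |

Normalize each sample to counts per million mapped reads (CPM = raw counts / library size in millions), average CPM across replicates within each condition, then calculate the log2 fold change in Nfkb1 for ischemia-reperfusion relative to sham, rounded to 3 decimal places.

0.725

CPM(sham rep1) = 900 / 54.10 = 16.6359
CPM(sham rep2) = 41034 / 42.56 = 964.1447
CPM(ischemia-reperfusion rep1) = 64437 / 47.76 = 1349.1834
CPM(ischemia-reperfusion rep2) = 16583 / 61.10 = 271.4075
mean CPM(sham) = 490.3903; mean CPM(ischemia-reperfusion) = 810.2955
Fold change = 810.2955 / 490.3903 = 1.65235
log2(1.65235) = 0.7245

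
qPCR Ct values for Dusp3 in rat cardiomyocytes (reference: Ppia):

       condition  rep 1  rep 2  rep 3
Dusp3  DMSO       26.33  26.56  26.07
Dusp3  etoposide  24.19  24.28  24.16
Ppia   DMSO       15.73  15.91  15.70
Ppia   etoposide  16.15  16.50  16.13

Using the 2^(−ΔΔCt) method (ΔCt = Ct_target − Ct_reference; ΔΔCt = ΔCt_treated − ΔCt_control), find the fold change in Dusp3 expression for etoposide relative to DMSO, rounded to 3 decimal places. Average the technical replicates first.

6.021

Mean Ct: Dusp3 DMSO 26.320; Dusp3 etoposide 24.210; Ppia DMSO 15.780; Ppia etoposide 16.260
ΔCt(DMSO) = 26.320 − 15.780 = 10.540
ΔCt(etoposide) = 24.210 − 16.260 = 7.950
ΔΔCt = 7.950 − 10.540 = -2.590
Fold change = 2^(−(-2.590)) = 2^2.590 = 6.0210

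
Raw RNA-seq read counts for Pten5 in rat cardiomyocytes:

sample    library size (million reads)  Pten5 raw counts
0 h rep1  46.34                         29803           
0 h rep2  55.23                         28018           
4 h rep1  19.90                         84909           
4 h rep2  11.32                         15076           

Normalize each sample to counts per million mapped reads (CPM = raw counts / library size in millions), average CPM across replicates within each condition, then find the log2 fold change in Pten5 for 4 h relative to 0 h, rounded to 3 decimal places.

2.283

CPM(0 h rep1) = 29803 / 46.34 = 643.1377
CPM(0 h rep2) = 28018 / 55.23 = 507.2968
CPM(4 h rep1) = 84909 / 19.90 = 4266.7839
CPM(4 h rep2) = 15076 / 11.32 = 1331.8021
mean CPM(0 h) = 575.2172; mean CPM(4 h) = 2799.2930
Fold change = 2799.2930 / 575.2172 = 4.86650
log2(4.86650) = 2.2829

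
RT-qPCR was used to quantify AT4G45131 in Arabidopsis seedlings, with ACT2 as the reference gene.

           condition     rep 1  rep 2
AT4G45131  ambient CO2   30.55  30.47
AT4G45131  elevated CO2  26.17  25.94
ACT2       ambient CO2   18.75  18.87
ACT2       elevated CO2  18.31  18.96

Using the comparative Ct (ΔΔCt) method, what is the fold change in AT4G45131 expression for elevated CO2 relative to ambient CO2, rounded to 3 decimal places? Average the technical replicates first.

19.427

Mean Ct: AT4G45131 ambient CO2 30.510; AT4G45131 elevated CO2 26.055; ACT2 ambient CO2 18.810; ACT2 elevated CO2 18.635
ΔCt(ambient CO2) = 30.510 − 18.810 = 11.700
ΔCt(elevated CO2) = 26.055 − 18.635 = 7.420
ΔΔCt = 7.420 − 11.700 = -4.280
Fold change = 2^(−(-4.280)) = 2^4.280 = 19.4271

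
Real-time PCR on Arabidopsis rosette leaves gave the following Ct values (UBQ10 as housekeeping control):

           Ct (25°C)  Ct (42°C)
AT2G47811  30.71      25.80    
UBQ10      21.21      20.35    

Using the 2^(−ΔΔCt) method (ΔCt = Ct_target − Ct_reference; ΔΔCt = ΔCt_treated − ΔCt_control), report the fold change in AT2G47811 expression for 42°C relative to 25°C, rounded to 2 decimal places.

ΔCt(25°C) = 30.710 − 21.210 = 9.500
ΔCt(42°C) = 25.800 − 20.350 = 5.450
ΔΔCt = 5.450 − 9.500 = -4.050
Fold change = 2^(−(-4.050)) = 2^4.050 = 16.564

16.56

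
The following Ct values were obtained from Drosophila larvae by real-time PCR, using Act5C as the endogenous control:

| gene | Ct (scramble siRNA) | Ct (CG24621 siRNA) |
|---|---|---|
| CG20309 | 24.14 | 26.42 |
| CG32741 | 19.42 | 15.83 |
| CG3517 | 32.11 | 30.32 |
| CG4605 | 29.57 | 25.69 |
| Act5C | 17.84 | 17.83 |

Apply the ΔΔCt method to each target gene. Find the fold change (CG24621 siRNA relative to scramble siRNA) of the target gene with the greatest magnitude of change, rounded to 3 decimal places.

CG20309: ΔΔCt = (26.42−17.83) − (24.14−17.84) = 8.59 − 6.30 = 2.29; fold change = 2^-2.29 = 0.204
CG32741: ΔΔCt = (15.83−17.83) − (19.42−17.84) = -2.00 − 1.58 = -3.58; fold change = 2^3.58 = 11.959
CG3517: ΔΔCt = (30.32−17.83) − (32.11−17.84) = 12.49 − 14.27 = -1.78; fold change = 2^1.78 = 3.434
CG4605: ΔΔCt = (25.69−17.83) − (29.57−17.84) = 7.86 − 11.73 = -3.87; fold change = 2^3.87 = 14.621
CG4605 has the largest |ΔΔCt| = 3.87.

14.621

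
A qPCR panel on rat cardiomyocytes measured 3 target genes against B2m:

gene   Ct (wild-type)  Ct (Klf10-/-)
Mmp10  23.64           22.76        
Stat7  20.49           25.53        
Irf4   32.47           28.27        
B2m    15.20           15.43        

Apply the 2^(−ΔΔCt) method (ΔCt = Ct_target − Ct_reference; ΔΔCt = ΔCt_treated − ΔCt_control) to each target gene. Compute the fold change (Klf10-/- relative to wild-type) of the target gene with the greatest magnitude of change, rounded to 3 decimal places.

Mmp10: ΔΔCt = (22.76−15.43) − (23.64−15.20) = 7.33 − 8.44 = -1.11; fold change = 2^1.11 = 2.158
Stat7: ΔΔCt = (25.53−15.43) − (20.49−15.20) = 10.10 − 5.29 = 4.81; fold change = 2^-4.81 = 0.036
Irf4: ΔΔCt = (28.27−15.43) − (32.47−15.20) = 12.84 − 17.27 = -4.43; fold change = 2^4.43 = 21.556
Stat7 has the largest |ΔΔCt| = 4.81.

0.036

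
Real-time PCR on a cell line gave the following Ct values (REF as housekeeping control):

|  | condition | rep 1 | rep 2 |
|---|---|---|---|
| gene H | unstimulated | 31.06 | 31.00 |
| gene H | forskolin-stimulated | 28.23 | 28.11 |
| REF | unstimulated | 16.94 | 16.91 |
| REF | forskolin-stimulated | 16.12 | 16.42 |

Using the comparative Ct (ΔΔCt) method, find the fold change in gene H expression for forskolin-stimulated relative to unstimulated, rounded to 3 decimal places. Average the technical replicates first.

4.611

Mean Ct: gene H unstimulated 31.030; gene H forskolin-stimulated 28.170; REF unstimulated 16.925; REF forskolin-stimulated 16.270
ΔCt(unstimulated) = 31.030 − 16.925 = 14.105
ΔCt(forskolin-stimulated) = 28.170 − 16.270 = 11.900
ΔΔCt = 11.900 − 14.105 = -2.205
Fold change = 2^(−(-2.205)) = 2^2.205 = 4.6107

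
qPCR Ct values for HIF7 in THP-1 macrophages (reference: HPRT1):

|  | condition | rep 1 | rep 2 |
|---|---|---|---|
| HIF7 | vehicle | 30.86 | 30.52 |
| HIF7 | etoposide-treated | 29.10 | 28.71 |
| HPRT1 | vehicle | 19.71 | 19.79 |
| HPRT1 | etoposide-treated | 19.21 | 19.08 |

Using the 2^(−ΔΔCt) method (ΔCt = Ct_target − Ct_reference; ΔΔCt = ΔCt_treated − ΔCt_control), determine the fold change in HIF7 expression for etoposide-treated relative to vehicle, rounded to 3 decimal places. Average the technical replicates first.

Mean Ct: HIF7 vehicle 30.690; HIF7 etoposide-treated 28.905; HPRT1 vehicle 19.750; HPRT1 etoposide-treated 19.145
ΔCt(vehicle) = 30.690 − 19.750 = 10.940
ΔCt(etoposide-treated) = 28.905 − 19.145 = 9.760
ΔΔCt = 9.760 − 10.940 = -1.180
Fold change = 2^(−(-1.180)) = 2^1.180 = 2.2658

2.266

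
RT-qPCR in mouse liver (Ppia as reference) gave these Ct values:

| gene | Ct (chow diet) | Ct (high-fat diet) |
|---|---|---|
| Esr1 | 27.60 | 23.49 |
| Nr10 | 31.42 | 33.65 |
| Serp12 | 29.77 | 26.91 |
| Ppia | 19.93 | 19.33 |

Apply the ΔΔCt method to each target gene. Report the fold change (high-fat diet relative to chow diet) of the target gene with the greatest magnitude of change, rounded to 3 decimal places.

11.392

Esr1: ΔΔCt = (23.49−19.33) − (27.60−19.93) = 4.16 − 7.67 = -3.51; fold change = 2^3.51 = 11.392
Nr10: ΔΔCt = (33.65−19.33) − (31.42−19.93) = 14.32 − 11.49 = 2.83; fold change = 2^-2.83 = 0.141
Serp12: ΔΔCt = (26.91−19.33) − (29.77−19.93) = 7.58 − 9.84 = -2.26; fold change = 2^2.26 = 4.790
Esr1 has the largest |ΔΔCt| = 3.51.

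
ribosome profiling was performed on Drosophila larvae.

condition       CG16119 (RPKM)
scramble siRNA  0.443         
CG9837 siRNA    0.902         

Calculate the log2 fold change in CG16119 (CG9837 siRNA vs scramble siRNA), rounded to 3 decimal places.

1.026

Fold change = 0.902 / 0.443 = 2.0361
log2(2.0361) = 1.0258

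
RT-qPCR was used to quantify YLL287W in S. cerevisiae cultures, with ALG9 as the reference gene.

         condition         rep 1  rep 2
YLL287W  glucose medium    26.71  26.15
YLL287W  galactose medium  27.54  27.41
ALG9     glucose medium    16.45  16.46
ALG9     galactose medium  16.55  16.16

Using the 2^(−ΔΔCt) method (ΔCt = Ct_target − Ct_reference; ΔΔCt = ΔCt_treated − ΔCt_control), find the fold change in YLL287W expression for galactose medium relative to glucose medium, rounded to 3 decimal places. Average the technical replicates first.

0.452

Mean Ct: YLL287W glucose medium 26.430; YLL287W galactose medium 27.475; ALG9 glucose medium 16.455; ALG9 galactose medium 16.355
ΔCt(glucose medium) = 26.430 − 16.455 = 9.975
ΔCt(galactose medium) = 27.475 − 16.355 = 11.120
ΔΔCt = 11.120 − 9.975 = 1.145
Fold change = 2^(−1.145) = 0.4522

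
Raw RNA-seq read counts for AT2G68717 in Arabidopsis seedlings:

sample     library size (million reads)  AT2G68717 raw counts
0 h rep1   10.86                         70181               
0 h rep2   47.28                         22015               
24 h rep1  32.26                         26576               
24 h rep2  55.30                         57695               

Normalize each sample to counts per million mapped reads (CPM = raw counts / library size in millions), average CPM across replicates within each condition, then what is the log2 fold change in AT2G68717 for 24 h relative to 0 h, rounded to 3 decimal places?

-1.892

CPM(0 h rep1) = 70181 / 10.86 = 6462.3389
CPM(0 h rep2) = 22015 / 47.28 = 465.6303
CPM(24 h rep1) = 26576 / 32.26 = 823.8066
CPM(24 h rep2) = 57695 / 55.30 = 1043.3092
mean CPM(0 h) = 3463.9846; mean CPM(24 h) = 933.5579
Fold change = 933.5579 / 3463.9846 = 0.26950
log2(0.26950) = -1.8916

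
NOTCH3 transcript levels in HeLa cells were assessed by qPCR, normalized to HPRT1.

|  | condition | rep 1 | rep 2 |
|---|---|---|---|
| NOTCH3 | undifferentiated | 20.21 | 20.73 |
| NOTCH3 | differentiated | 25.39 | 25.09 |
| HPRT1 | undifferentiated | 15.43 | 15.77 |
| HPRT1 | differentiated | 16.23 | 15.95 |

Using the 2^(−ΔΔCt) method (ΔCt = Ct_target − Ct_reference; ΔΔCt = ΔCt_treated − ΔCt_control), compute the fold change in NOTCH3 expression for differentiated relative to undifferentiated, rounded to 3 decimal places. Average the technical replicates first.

Mean Ct: NOTCH3 undifferentiated 20.470; NOTCH3 differentiated 25.240; HPRT1 undifferentiated 15.600; HPRT1 differentiated 16.090
ΔCt(undifferentiated) = 20.470 − 15.600 = 4.870
ΔCt(differentiated) = 25.240 − 16.090 = 9.150
ΔΔCt = 9.150 − 4.870 = 4.280
Fold change = 2^(−4.280) = 0.0515

0.051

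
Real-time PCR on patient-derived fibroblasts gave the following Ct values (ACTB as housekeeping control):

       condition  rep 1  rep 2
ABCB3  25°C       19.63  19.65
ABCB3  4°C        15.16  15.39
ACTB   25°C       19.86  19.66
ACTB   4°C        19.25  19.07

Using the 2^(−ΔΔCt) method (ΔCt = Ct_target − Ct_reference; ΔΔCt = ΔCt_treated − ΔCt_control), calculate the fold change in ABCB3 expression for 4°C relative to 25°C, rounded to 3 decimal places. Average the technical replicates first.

Mean Ct: ABCB3 25°C 19.640; ABCB3 4°C 15.275; ACTB 25°C 19.760; ACTB 4°C 19.160
ΔCt(25°C) = 19.640 − 19.760 = -0.120
ΔCt(4°C) = 15.275 − 19.160 = -3.885
ΔΔCt = -3.885 − (-0.120) = -3.765
Fold change = 2^(−(-3.765)) = 2^3.765 = 13.5950

13.595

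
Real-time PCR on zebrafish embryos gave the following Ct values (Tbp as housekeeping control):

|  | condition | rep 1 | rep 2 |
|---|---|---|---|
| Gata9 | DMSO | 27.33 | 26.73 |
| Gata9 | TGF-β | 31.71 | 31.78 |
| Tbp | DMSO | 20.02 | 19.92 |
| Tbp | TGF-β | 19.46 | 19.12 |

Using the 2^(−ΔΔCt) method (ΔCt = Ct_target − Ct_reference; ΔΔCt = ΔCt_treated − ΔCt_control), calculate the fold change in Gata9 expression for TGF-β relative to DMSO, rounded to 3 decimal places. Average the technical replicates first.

0.024

Mean Ct: Gata9 DMSO 27.030; Gata9 TGF-β 31.745; Tbp DMSO 19.970; Tbp TGF-β 19.290
ΔCt(DMSO) = 27.030 − 19.970 = 7.060
ΔCt(TGF-β) = 31.745 − 19.290 = 12.455
ΔΔCt = 12.455 − 7.060 = 5.395
Fold change = 2^(−5.395) = 0.0238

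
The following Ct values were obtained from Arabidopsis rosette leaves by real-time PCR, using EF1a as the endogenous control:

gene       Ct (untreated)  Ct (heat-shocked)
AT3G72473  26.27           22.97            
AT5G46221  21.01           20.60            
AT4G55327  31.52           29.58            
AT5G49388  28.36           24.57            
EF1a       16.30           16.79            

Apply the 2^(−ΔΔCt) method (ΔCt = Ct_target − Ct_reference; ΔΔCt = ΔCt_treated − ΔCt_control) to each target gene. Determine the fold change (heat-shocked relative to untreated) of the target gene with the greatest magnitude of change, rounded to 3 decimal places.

AT3G72473: ΔΔCt = (22.97−16.79) − (26.27−16.30) = 6.18 − 9.97 = -3.79; fold change = 2^3.79 = 13.833
AT5G46221: ΔΔCt = (20.60−16.79) − (21.01−16.30) = 3.81 − 4.71 = -0.90; fold change = 2^0.90 = 1.866
AT4G55327: ΔΔCt = (29.58−16.79) − (31.52−16.30) = 12.79 − 15.22 = -2.43; fold change = 2^2.43 = 5.389
AT5G49388: ΔΔCt = (24.57−16.79) − (28.36−16.30) = 7.78 − 12.06 = -4.28; fold change = 2^4.28 = 19.427
AT5G49388 has the largest |ΔΔCt| = 4.28.

19.427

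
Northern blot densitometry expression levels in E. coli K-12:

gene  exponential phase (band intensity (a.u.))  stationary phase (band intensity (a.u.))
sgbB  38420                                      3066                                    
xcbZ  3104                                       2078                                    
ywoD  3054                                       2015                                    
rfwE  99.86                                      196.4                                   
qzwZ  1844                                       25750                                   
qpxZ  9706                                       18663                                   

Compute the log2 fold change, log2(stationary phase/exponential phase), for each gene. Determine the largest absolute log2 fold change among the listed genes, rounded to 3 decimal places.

log2(3066/38420) = -3.647  (sgbB)
log2(2078/3104) = -0.579  (xcbZ)
log2(2015/3054) = -0.600  (ywoD)
log2(196.4/99.86) = 0.976  (rfwE)
log2(25750/1844) = 3.804  (qzwZ)
log2(18663/9706) = 0.943  (qpxZ)
The largest magnitude belongs to qzwZ.

3.804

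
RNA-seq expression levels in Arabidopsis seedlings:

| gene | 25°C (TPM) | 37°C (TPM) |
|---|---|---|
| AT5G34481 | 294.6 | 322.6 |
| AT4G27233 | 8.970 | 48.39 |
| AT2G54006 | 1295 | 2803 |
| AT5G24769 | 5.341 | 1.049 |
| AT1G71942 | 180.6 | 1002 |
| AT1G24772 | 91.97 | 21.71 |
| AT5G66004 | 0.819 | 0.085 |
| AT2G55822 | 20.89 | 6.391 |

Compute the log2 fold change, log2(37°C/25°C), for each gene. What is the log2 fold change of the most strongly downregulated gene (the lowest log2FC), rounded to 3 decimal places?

log2(322.6/294.6) = 0.131  (AT5G34481)
log2(48.39/8.970) = 2.432  (AT4G27233)
log2(2803/1295) = 1.114  (AT2G54006)
log2(1.049/5.341) = -2.348  (AT5G24769)
log2(1002/180.6) = 2.472  (AT1G71942)
log2(21.71/91.97) = -2.083  (AT1G24772)
log2(0.085/0.819) = -3.268  (AT5G66004)
log2(6.391/20.89) = -1.709  (AT2G55822)
AT5G66004 is most strongly downregulated.

-3.268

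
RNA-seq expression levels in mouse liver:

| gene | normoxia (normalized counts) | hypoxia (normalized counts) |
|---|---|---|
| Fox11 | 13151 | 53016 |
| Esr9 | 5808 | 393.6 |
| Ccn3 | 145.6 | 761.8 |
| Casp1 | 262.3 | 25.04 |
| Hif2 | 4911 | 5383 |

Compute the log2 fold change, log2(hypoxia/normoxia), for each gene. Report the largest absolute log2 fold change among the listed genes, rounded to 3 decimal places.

3.883

log2(53016/13151) = 2.011  (Fox11)
log2(393.6/5808) = -3.883  (Esr9)
log2(761.8/145.6) = 2.387  (Ccn3)
log2(25.04/262.3) = -3.389  (Casp1)
log2(5383/4911) = 0.132  (Hif2)
The largest magnitude belongs to Esr9.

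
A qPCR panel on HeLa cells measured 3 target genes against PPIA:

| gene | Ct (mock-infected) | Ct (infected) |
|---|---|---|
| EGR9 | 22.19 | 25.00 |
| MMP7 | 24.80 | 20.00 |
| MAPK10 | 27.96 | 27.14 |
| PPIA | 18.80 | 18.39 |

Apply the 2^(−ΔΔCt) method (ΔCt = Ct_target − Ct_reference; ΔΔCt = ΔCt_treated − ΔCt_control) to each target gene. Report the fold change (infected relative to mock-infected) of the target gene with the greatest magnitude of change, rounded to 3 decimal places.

20.966

EGR9: ΔΔCt = (25.00−18.39) − (22.19−18.80) = 6.61 − 3.39 = 3.22; fold change = 2^-3.22 = 0.107
MMP7: ΔΔCt = (20.00−18.39) − (24.80−18.80) = 1.61 − 6.00 = -4.39; fold change = 2^4.39 = 20.966
MAPK10: ΔΔCt = (27.14−18.39) − (27.96−18.80) = 8.75 − 9.16 = -0.41; fold change = 2^0.41 = 1.329
MMP7 has the largest |ΔΔCt| = 4.39.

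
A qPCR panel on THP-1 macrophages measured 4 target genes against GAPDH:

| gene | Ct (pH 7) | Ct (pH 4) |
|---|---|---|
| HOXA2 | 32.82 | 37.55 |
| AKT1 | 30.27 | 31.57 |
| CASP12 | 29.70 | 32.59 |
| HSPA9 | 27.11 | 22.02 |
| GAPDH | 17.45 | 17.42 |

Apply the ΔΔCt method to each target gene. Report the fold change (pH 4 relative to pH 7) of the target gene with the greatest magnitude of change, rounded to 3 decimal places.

HOXA2: ΔΔCt = (37.55−17.42) − (32.82−17.45) = 20.13 − 15.37 = 4.76; fold change = 2^-4.76 = 0.037
AKT1: ΔΔCt = (31.57−17.42) − (30.27−17.45) = 14.15 − 12.82 = 1.33; fold change = 2^-1.33 = 0.398
CASP12: ΔΔCt = (32.59−17.42) − (29.70−17.45) = 15.17 − 12.25 = 2.92; fold change = 2^-2.92 = 0.132
HSPA9: ΔΔCt = (22.02−17.42) − (27.11−17.45) = 4.60 − 9.66 = -5.06; fold change = 2^5.06 = 33.359
HSPA9 has the largest |ΔΔCt| = 5.06.

33.359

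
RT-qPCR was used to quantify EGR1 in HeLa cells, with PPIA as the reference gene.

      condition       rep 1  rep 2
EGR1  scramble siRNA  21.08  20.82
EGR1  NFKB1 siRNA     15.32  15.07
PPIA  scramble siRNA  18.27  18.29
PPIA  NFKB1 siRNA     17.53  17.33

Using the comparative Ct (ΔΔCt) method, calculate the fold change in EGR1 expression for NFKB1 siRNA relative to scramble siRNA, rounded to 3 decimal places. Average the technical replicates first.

29.961

Mean Ct: EGR1 scramble siRNA 20.950; EGR1 NFKB1 siRNA 15.195; PPIA scramble siRNA 18.280; PPIA NFKB1 siRNA 17.430
ΔCt(scramble siRNA) = 20.950 − 18.280 = 2.670
ΔCt(NFKB1 siRNA) = 15.195 − 17.430 = -2.235
ΔΔCt = -2.235 − 2.670 = -4.905
Fold change = 2^(−(-4.905)) = 2^4.905 = 29.9607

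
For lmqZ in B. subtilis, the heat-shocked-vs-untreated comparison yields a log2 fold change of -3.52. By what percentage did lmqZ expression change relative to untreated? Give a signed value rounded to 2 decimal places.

-91.28%

Fold change = 2^(-3.52) = 0.0872
Percent change = (FC − 1) × 100% = (0.0872 − 1) × 100 = -91.28%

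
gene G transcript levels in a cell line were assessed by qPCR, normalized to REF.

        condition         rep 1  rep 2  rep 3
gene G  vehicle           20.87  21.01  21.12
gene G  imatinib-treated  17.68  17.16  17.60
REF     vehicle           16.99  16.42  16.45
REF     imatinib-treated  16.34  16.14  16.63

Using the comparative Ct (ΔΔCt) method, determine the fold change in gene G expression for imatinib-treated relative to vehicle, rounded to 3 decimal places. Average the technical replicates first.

Mean Ct: gene G vehicle 21.000; gene G imatinib-treated 17.480; REF vehicle 16.620; REF imatinib-treated 16.370
ΔCt(vehicle) = 21.000 − 16.620 = 4.380
ΔCt(imatinib-treated) = 17.480 − 16.370 = 1.110
ΔΔCt = 1.110 − 4.380 = -3.270
Fold change = 2^(−(-3.270)) = 2^3.270 = 9.6465

9.646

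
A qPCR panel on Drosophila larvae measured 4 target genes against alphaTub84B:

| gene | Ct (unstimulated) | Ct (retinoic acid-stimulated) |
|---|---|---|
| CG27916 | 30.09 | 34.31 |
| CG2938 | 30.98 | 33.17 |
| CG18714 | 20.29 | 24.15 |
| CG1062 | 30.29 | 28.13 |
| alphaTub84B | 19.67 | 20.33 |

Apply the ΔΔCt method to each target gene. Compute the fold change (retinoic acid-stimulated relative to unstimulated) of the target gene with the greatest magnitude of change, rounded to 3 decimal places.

0.085

CG27916: ΔΔCt = (34.31−20.33) − (30.09−19.67) = 13.98 − 10.42 = 3.56; fold change = 2^-3.56 = 0.085
CG2938: ΔΔCt = (33.17−20.33) − (30.98−19.67) = 12.84 − 11.31 = 1.53; fold change = 2^-1.53 = 0.346
CG18714: ΔΔCt = (24.15−20.33) − (20.29−19.67) = 3.82 − 0.62 = 3.20; fold change = 2^-3.20 = 0.109
CG1062: ΔΔCt = (28.13−20.33) − (30.29−19.67) = 7.80 − 10.62 = -2.82; fold change = 2^2.82 = 7.062
CG27916 has the largest |ΔΔCt| = 3.56.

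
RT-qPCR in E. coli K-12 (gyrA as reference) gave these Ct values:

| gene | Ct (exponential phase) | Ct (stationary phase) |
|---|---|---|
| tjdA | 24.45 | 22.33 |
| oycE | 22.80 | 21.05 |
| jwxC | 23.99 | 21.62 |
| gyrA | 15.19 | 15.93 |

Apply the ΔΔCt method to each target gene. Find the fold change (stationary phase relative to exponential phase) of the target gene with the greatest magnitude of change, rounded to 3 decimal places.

tjdA: ΔΔCt = (22.33−15.93) − (24.45−15.19) = 6.40 − 9.26 = -2.86; fold change = 2^2.86 = 7.260
oycE: ΔΔCt = (21.05−15.93) − (22.80−15.19) = 5.12 − 7.61 = -2.49; fold change = 2^2.49 = 5.618
jwxC: ΔΔCt = (21.62−15.93) − (23.99−15.19) = 5.69 − 8.80 = -3.11; fold change = 2^3.11 = 8.634
jwxC has the largest |ΔΔCt| = 3.11.

8.634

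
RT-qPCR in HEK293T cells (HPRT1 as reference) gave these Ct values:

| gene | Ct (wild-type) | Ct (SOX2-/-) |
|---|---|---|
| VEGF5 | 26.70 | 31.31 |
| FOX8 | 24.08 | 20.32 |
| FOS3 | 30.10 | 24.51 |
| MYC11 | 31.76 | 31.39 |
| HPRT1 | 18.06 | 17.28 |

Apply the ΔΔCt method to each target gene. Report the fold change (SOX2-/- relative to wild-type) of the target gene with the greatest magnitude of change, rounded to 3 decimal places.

0.024

VEGF5: ΔΔCt = (31.31−17.28) − (26.70−18.06) = 14.03 − 8.64 = 5.39; fold change = 2^-5.39 = 0.024
FOX8: ΔΔCt = (20.32−17.28) − (24.08−18.06) = 3.04 − 6.02 = -2.98; fold change = 2^2.98 = 7.890
FOS3: ΔΔCt = (24.51−17.28) − (30.10−18.06) = 7.23 − 12.04 = -4.81; fold change = 2^4.81 = 28.051
MYC11: ΔΔCt = (31.39−17.28) − (31.76−18.06) = 14.11 − 13.70 = 0.41; fold change = 2^-0.41 = 0.753
VEGF5 has the largest |ΔΔCt| = 5.39.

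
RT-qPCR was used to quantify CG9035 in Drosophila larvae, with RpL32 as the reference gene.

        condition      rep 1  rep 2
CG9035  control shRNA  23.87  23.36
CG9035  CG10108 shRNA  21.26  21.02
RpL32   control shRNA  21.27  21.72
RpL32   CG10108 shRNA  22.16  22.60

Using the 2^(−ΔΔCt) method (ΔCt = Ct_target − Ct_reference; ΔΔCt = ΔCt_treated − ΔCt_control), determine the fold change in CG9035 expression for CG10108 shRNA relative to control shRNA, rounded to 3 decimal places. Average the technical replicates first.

10.267

Mean Ct: CG9035 control shRNA 23.615; CG9035 CG10108 shRNA 21.140; RpL32 control shRNA 21.495; RpL32 CG10108 shRNA 22.380
ΔCt(control shRNA) = 23.615 − 21.495 = 2.120
ΔCt(CG10108 shRNA) = 21.140 − 22.380 = -1.240
ΔΔCt = -1.240 − 2.120 = -3.360
Fold change = 2^(−(-3.360)) = 2^3.360 = 10.2674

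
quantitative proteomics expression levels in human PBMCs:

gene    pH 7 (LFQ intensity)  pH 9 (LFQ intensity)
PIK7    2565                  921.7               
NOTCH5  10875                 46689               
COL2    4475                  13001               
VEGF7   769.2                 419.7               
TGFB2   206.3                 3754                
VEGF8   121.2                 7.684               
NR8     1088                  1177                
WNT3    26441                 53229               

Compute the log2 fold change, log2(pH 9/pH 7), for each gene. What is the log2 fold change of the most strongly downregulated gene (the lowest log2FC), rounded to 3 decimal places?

-3.979

log2(921.7/2565) = -1.477  (PIK7)
log2(46689/10875) = 2.102  (NOTCH5)
log2(13001/4475) = 1.539  (COL2)
log2(419.7/769.2) = -0.874  (VEGF7)
log2(3754/206.3) = 4.186  (TGFB2)
log2(7.684/121.2) = -3.979  (VEGF8)
log2(1177/1088) = 0.113  (NR8)
log2(53229/26441) = 1.009  (WNT3)
VEGF8 is most strongly downregulated.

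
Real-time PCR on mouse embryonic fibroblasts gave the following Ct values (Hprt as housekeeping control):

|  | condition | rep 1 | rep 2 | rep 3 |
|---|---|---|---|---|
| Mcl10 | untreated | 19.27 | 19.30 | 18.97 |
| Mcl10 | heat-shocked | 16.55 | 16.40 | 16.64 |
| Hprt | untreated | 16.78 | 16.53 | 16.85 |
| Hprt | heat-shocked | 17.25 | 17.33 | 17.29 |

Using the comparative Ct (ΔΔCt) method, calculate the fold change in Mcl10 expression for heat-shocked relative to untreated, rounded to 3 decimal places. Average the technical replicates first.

Mean Ct: Mcl10 untreated 19.180; Mcl10 heat-shocked 16.530; Hprt untreated 16.720; Hprt heat-shocked 17.290
ΔCt(untreated) = 19.180 − 16.720 = 2.460
ΔCt(heat-shocked) = 16.530 − 17.290 = -0.760
ΔΔCt = -0.760 − 2.460 = -3.220
Fold change = 2^(−(-3.220)) = 2^3.220 = 9.3179

9.318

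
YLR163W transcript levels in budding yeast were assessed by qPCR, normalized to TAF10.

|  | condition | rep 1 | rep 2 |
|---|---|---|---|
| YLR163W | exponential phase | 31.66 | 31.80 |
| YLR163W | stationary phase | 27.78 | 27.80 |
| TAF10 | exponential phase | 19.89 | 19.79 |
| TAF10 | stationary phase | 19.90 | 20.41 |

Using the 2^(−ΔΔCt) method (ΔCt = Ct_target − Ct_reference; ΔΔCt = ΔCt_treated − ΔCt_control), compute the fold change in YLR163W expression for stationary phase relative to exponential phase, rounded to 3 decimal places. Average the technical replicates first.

Mean Ct: YLR163W exponential phase 31.730; YLR163W stationary phase 27.790; TAF10 exponential phase 19.840; TAF10 stationary phase 20.155
ΔCt(exponential phase) = 31.730 − 19.840 = 11.890
ΔCt(stationary phase) = 27.790 − 20.155 = 7.635
ΔΔCt = 7.635 − 11.890 = -4.255
Fold change = 2^(−(-4.255)) = 2^4.255 = 19.0934

19.093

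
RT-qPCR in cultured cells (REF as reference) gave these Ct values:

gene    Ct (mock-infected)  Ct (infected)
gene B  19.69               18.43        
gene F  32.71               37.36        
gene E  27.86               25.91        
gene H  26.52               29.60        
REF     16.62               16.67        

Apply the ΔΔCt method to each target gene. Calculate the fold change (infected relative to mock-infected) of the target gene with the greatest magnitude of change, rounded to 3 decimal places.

gene B: ΔΔCt = (18.43−16.67) − (19.69−16.62) = 1.76 − 3.07 = -1.31; fold change = 2^1.31 = 2.479
gene F: ΔΔCt = (37.36−16.67) − (32.71−16.62) = 20.69 − 16.09 = 4.60; fold change = 2^-4.60 = 0.041
gene E: ΔΔCt = (25.91−16.67) − (27.86−16.62) = 9.24 − 11.24 = -2.00; fold change = 2^2.00 = 4.000
gene H: ΔΔCt = (29.60−16.67) − (26.52−16.62) = 12.93 − 9.90 = 3.03; fold change = 2^-3.03 = 0.122
gene F has the largest |ΔΔCt| = 4.60.

0.041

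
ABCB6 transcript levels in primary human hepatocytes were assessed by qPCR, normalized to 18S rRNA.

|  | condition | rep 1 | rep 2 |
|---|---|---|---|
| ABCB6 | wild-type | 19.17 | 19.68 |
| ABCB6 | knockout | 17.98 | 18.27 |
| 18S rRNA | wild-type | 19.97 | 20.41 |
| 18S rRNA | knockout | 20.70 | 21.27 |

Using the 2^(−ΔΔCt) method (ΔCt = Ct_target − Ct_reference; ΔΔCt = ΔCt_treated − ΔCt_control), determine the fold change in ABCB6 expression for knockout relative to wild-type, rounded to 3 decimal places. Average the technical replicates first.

Mean Ct: ABCB6 wild-type 19.425; ABCB6 knockout 18.125; 18S rRNA wild-type 20.190; 18S rRNA knockout 20.985
ΔCt(wild-type) = 19.425 − 20.190 = -0.765
ΔCt(knockout) = 18.125 − 20.985 = -2.860
ΔΔCt = -2.860 − (-0.765) = -2.095
Fold change = 2^(−(-2.095)) = 2^2.095 = 4.2723

4.272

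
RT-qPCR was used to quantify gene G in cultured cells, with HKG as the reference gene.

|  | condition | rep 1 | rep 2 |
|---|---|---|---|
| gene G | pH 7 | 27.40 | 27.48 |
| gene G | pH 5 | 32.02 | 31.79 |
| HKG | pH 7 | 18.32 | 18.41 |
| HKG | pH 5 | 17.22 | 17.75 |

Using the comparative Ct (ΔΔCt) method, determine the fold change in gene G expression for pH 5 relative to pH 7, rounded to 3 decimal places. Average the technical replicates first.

0.025

Mean Ct: gene G pH 7 27.440; gene G pH 5 31.905; HKG pH 7 18.365; HKG pH 5 17.485
ΔCt(pH 7) = 27.440 − 18.365 = 9.075
ΔCt(pH 5) = 31.905 − 17.485 = 14.420
ΔΔCt = 14.420 − 9.075 = 5.345
Fold change = 2^(−5.345) = 0.0246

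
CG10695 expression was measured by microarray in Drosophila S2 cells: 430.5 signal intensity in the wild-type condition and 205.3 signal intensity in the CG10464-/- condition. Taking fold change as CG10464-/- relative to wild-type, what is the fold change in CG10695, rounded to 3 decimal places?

0.477

Fold change = 205.3 / 430.5 = 0.4769
CG10695 is downregulated.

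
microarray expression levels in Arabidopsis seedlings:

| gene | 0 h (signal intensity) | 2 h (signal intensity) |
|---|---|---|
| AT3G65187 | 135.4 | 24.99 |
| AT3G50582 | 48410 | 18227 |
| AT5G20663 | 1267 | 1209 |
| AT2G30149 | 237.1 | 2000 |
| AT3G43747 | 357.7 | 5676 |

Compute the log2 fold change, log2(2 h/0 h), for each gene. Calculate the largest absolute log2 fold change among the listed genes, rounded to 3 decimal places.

log2(24.99/135.4) = -2.438  (AT3G65187)
log2(18227/48410) = -1.409  (AT3G50582)
log2(1209/1267) = -0.068  (AT5G20663)
log2(2000/237.1) = 3.076  (AT2G30149)
log2(5676/357.7) = 3.988  (AT3G43747)
The largest magnitude belongs to AT3G43747.

3.988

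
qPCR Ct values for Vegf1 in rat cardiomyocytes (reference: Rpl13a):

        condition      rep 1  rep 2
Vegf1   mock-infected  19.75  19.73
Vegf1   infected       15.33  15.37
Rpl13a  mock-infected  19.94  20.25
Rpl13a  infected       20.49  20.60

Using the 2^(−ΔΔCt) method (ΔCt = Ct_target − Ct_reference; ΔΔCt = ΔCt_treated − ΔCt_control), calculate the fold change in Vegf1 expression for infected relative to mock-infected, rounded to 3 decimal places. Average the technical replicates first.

Mean Ct: Vegf1 mock-infected 19.740; Vegf1 infected 15.350; Rpl13a mock-infected 20.095; Rpl13a infected 20.545
ΔCt(mock-infected) = 19.740 − 20.095 = -0.355
ΔCt(infected) = 15.350 − 20.545 = -5.195
ΔΔCt = -5.195 − (-0.355) = -4.840
Fold change = 2^(−(-4.840)) = 2^4.840 = 28.6408

28.641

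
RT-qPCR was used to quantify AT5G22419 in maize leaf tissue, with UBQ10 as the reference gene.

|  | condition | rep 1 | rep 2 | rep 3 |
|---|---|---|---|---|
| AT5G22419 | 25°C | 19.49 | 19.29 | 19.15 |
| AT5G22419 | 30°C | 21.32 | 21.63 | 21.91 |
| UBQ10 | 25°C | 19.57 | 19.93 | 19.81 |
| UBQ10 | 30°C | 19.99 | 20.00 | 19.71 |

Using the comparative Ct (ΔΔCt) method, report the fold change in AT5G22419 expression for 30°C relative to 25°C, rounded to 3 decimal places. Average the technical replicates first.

Mean Ct: AT5G22419 25°C 19.310; AT5G22419 30°C 21.620; UBQ10 25°C 19.770; UBQ10 30°C 19.900
ΔCt(25°C) = 19.310 − 19.770 = -0.460
ΔCt(30°C) = 21.620 − 19.900 = 1.720
ΔΔCt = 1.720 − (-0.460) = 2.180
Fold change = 2^(−2.180) = 0.2207

0.221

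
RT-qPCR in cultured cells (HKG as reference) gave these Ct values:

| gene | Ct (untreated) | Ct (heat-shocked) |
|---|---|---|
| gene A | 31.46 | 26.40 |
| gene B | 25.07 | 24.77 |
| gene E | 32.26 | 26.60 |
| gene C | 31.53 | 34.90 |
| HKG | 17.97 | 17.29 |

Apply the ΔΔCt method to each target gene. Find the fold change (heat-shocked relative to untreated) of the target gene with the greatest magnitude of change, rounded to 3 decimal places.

gene A: ΔΔCt = (26.40−17.29) − (31.46−17.97) = 9.11 − 13.49 = -4.38; fold change = 2^4.38 = 20.821
gene B: ΔΔCt = (24.77−17.29) − (25.07−17.97) = 7.48 − 7.10 = 0.38; fold change = 2^-0.38 = 0.768
gene E: ΔΔCt = (26.60−17.29) − (32.26−17.97) = 9.31 − 14.29 = -4.98; fold change = 2^4.98 = 31.559
gene C: ΔΔCt = (34.90−17.29) − (31.53−17.97) = 17.61 − 13.56 = 4.05; fold change = 2^-4.05 = 0.060
gene E has the largest |ΔΔCt| = 4.98.

31.559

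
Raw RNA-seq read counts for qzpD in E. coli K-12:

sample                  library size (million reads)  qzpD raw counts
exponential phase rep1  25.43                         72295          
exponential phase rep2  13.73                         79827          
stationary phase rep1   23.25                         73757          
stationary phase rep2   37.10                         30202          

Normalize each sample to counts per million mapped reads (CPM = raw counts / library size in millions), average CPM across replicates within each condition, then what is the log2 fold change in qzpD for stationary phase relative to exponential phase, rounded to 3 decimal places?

-1.119

CPM(exponential phase rep1) = 72295 / 25.43 = 2842.9021
CPM(exponential phase rep2) = 79827 / 13.73 = 5814.0568
CPM(stationary phase rep1) = 73757 / 23.25 = 3172.3441
CPM(stationary phase rep2) = 30202 / 37.10 = 814.0701
mean CPM(exponential phase) = 4328.4794; mean CPM(stationary phase) = 1993.2071
Fold change = 1993.2071 / 4328.4794 = 0.46049
log2(0.46049) = -1.1188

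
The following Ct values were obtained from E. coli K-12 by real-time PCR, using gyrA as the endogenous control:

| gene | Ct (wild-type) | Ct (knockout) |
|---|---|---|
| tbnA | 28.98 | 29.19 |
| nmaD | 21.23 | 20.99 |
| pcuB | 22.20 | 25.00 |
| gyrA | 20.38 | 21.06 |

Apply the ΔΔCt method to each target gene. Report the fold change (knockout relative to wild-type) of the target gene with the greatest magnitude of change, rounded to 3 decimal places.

tbnA: ΔΔCt = (29.19−21.06) − (28.98−20.38) = 8.13 − 8.60 = -0.47; fold change = 2^0.47 = 1.385
nmaD: ΔΔCt = (20.99−21.06) − (21.23−20.38) = -0.07 − 0.85 = -0.92; fold change = 2^0.92 = 1.892
pcuB: ΔΔCt = (25.00−21.06) − (22.20−20.38) = 3.94 − 1.82 = 2.12; fold change = 2^-2.12 = 0.230
pcuB has the largest |ΔΔCt| = 2.12.

0.230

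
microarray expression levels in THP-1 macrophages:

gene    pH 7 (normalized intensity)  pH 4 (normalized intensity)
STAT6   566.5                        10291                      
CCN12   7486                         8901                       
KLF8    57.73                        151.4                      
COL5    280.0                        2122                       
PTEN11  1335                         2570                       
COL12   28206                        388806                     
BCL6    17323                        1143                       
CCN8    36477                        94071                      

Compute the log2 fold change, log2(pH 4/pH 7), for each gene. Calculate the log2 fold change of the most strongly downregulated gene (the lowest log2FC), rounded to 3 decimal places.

-3.922

log2(10291/566.5) = 4.183  (STAT6)
log2(8901/7486) = 0.250  (CCN12)
log2(151.4/57.73) = 1.391  (KLF8)
log2(2122/280.0) = 2.922  (COL5)
log2(2570/1335) = 0.945  (PTEN11)
log2(388806/28206) = 3.785  (COL12)
log2(1143/17323) = -3.922  (BCL6)
log2(94071/36477) = 1.367  (CCN8)
BCL6 is most strongly downregulated.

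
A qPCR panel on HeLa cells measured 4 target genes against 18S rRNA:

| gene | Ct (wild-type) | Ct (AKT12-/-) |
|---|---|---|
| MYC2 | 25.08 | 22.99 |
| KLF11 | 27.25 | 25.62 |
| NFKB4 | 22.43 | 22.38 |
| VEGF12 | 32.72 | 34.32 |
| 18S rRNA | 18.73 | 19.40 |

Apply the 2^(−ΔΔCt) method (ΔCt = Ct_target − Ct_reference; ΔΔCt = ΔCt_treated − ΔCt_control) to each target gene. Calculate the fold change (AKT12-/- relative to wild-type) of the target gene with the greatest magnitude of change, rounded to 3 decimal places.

6.774

MYC2: ΔΔCt = (22.99−19.40) − (25.08−18.73) = 3.59 − 6.35 = -2.76; fold change = 2^2.76 = 6.774
KLF11: ΔΔCt = (25.62−19.40) − (27.25−18.73) = 6.22 − 8.52 = -2.30; fold change = 2^2.30 = 4.925
NFKB4: ΔΔCt = (22.38−19.40) − (22.43−18.73) = 2.98 − 3.70 = -0.72; fold change = 2^0.72 = 1.647
VEGF12: ΔΔCt = (34.32−19.40) − (32.72−18.73) = 14.92 − 13.99 = 0.93; fold change = 2^-0.93 = 0.525
MYC2 has the largest |ΔΔCt| = 2.76.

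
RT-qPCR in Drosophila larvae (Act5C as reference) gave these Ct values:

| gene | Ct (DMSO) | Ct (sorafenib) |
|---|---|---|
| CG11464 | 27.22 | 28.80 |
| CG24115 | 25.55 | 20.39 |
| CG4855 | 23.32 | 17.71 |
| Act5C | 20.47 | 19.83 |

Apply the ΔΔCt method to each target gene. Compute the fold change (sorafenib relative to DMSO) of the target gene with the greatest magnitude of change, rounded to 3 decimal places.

31.341

CG11464: ΔΔCt = (28.80−19.83) − (27.22−20.47) = 8.97 − 6.75 = 2.22; fold change = 2^-2.22 = 0.215
CG24115: ΔΔCt = (20.39−19.83) − (25.55−20.47) = 0.56 − 5.08 = -4.52; fold change = 2^4.52 = 22.943
CG4855: ΔΔCt = (17.71−19.83) − (23.32−20.47) = -2.12 − 2.85 = -4.97; fold change = 2^4.97 = 31.341
CG4855 has the largest |ΔΔCt| = 4.97.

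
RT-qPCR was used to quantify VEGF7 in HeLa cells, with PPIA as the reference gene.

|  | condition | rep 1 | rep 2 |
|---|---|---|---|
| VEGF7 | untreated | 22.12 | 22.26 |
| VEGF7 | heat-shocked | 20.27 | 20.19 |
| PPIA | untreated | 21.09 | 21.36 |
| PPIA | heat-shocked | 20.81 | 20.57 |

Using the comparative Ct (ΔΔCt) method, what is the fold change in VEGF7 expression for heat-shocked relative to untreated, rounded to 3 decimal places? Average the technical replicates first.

Mean Ct: VEGF7 untreated 22.190; VEGF7 heat-shocked 20.230; PPIA untreated 21.225; PPIA heat-shocked 20.690
ΔCt(untreated) = 22.190 − 21.225 = 0.965
ΔCt(heat-shocked) = 20.230 − 20.690 = -0.460
ΔΔCt = -0.460 − 0.965 = -1.425
Fold change = 2^(−(-1.425)) = 2^1.425 = 2.6851

2.685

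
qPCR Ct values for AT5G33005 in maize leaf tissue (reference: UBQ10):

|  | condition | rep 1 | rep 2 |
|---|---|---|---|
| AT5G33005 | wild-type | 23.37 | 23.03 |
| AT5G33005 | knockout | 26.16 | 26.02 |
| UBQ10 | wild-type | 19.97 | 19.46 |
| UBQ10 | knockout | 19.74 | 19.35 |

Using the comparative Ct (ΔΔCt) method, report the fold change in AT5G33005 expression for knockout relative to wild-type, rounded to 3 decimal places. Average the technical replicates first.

Mean Ct: AT5G33005 wild-type 23.200; AT5G33005 knockout 26.090; UBQ10 wild-type 19.715; UBQ10 knockout 19.545
ΔCt(wild-type) = 23.200 − 19.715 = 3.485
ΔCt(knockout) = 26.090 − 19.545 = 6.545
ΔΔCt = 6.545 − 3.485 = 3.060
Fold change = 2^(−3.060) = 0.1199

0.120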